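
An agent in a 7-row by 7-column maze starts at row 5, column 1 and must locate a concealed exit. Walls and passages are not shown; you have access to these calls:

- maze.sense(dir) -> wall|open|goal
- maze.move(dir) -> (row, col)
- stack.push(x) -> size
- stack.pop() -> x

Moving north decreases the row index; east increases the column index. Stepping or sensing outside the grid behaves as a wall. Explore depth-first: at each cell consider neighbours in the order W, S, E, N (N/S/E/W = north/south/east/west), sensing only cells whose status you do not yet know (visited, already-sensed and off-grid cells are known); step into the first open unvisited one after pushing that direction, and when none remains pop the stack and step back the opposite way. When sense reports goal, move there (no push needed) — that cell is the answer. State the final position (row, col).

-> sense(dir: west)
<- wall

-> sense(dir: south)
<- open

-> push(x: south)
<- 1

-> move(dir: south)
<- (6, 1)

-> sense(dir: west)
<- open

-> push(x: west)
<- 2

-> move(dir: west)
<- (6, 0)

-> pop()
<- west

-> move(dir: east)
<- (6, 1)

-> sense(dir: east)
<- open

-> push(x: east)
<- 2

-> move(dir: east)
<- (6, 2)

-> sense(dir: east)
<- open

-> push(x: east)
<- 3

-> move(dir: east)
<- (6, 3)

-> sense(dir: east)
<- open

-> push(x: east)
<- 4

-> move(dir: east)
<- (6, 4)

-> sense(dir: east)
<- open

-> push(x: east)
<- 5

-> move(dir: east)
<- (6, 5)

-> sense(dir: east)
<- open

-> push(x: east)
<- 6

-> move(dir: east)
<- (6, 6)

-> sense(dir: north)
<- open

-> push(x: north)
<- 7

-> move(dir: north)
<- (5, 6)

-> sense(dir: west)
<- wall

-> sense(dir: north)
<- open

-> push(x: north)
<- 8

-> move(dir: north)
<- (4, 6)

-> sense(dir: west)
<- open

-> push(x: west)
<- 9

-> move(dir: west)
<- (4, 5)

-> sense(dir: west)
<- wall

-> sense(dir: north)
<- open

-> push(x: north)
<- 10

-> move(dir: north)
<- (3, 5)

-> sense(dir: west)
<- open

-> push(x: west)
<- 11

-> move(dir: west)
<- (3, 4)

-> sense(dir: west)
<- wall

-> sense(dir: north)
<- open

-> push(x: north)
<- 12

-> move(dir: north)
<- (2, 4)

-> sense(dir: west)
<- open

-> push(x: west)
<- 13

-> move(dir: west)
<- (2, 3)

-> sense(dir: west)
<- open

-> push(x: west)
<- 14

-> move(dir: west)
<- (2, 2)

-> sense(dir: west)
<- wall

-> sense(dir: south)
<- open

-> push(x: south)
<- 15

-> move(dir: south)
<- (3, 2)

-> sense(dir: west)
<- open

-> push(x: west)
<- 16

-> move(dir: west)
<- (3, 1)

-> sense(dir: west)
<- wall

-> sense(dir: south)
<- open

-> push(x: south)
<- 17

-> move(dir: south)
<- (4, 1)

-> sense(dir: west)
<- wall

-> sense(dir: east)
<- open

-> push(x: east)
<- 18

-> move(dir: east)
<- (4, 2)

-> sense(dir: south)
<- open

-> push(x: south)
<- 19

-> move(dir: south)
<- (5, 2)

-> sense(dir: east)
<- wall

-> pop()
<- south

-> move(dir: north)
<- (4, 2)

-> sense(dir: east)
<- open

-> push(x: east)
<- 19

-> move(dir: east)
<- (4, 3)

-> pop()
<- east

-> move(dir: west)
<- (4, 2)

-> pop()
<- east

-> move(dir: west)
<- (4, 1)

-> pop()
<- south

-> move(dir: north)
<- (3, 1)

-> pop()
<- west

-> move(dir: east)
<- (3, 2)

-> pop()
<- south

-> move(dir: north)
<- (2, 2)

-> sense(dir: north)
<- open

-> push(x: north)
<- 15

-> move(dir: north)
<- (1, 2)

-> sense(dir: west)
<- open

-> push(x: west)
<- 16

-> move(dir: west)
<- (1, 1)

-> sense(dir: west)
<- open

-> push(x: west)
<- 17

-> move(dir: west)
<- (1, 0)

-> sense(dir: south)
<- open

-> push(x: south)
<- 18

-> move(dir: south)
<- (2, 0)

-> pop()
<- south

-> move(dir: north)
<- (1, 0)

-> sense(dir: north)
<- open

-> push(x: north)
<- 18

-> move(dir: north)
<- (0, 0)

-> sense(dir: east)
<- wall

-> pop()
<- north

-> move(dir: south)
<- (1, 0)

-> pop()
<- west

-> move(dir: east)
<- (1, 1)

-> pop()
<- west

-> move(dir: east)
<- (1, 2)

-> sense(dir: east)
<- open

-> push(x: east)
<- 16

-> move(dir: east)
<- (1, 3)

-> sense(dir: east)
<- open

-> push(x: east)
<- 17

-> move(dir: east)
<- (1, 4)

-> sense(dir: east)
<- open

-> push(x: east)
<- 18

-> move(dir: east)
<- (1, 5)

-> sense(dir: south)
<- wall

-> sense(dir: east)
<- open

-> push(x: east)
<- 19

-> move(dir: east)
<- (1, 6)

-> sense(dir: south)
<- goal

-> move(dir: south)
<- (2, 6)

Answer: (2, 6)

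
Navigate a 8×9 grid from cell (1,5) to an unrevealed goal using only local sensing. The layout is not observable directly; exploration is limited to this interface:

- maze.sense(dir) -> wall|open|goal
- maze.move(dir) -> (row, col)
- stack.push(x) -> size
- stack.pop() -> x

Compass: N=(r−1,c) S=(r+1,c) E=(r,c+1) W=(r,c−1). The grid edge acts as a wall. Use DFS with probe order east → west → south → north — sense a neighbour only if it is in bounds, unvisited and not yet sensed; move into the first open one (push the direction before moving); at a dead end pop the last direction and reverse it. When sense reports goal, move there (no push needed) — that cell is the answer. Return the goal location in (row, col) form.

==> maze.sense(dir='east')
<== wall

==> maze.sense(dir='west')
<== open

==> stack.push(x='west')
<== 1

==> maze.move(dir='west')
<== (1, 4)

==> maze.sense(dir='west')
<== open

==> stack.push(x='west')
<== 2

==> maze.move(dir='west')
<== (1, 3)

==> maze.sense(dir='west')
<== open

==> stack.push(x='west')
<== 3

==> maze.move(dir='west')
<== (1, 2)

==> maze.sense(dir='west')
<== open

==> stack.push(x='west')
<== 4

==> maze.move(dir='west')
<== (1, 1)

==> maze.sense(dir='west')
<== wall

==> maze.sense(dir='south')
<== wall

==> maze.sense(dir='north')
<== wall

==> stack.pop()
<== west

==> maze.move(dir='east')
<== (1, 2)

==> maze.sense(dir='south')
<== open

==> stack.push(x='south')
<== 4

==> maze.move(dir='south')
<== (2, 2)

==> maze.sense(dir='east')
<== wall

==> maze.sense(dir='south')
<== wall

==> stack.pop()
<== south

==> maze.move(dir='north')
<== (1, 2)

==> maze.sense(dir='north')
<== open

==> stack.push(x='north')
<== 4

==> maze.move(dir='north')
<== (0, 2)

==> maze.sense(dir='east')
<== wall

==> stack.pop()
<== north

==> maze.move(dir='south')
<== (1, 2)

==> stack.pop()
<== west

==> maze.move(dir='east')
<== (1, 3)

==> stack.pop()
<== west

==> maze.move(dir='east')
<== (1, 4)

==> maze.sense(dir='south')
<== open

==> stack.push(x='south')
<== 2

==> maze.move(dir='south')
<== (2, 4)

==> maze.sense(dir='east')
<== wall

==> maze.sense(dir='south')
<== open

==> stack.push(x='south')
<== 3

==> maze.move(dir='south')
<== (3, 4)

==> maze.sense(dir='east')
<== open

==> stack.push(x='east')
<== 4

==> maze.move(dir='east')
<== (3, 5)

==> maze.sense(dir='east')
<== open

==> stack.push(x='east')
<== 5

==> maze.move(dir='east')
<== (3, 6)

==> maze.sense(dir='east')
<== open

==> stack.push(x='east')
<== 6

==> maze.move(dir='east')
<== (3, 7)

==> maze.sense(dir='east')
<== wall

==> maze.sense(dir='south')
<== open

==> stack.push(x='south')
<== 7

==> maze.move(dir='south')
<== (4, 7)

==> maze.sense(dir='east')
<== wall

==> maze.sense(dir='west')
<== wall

==> maze.sense(dir='south')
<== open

==> stack.push(x='south')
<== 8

==> maze.move(dir='south')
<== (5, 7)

==> maze.sense(dir='east')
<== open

==> stack.push(x='east')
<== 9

==> maze.move(dir='east')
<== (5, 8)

==> maze.sense(dir='south')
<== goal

==> maze.move(dir='south')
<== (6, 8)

Answer: (6, 8)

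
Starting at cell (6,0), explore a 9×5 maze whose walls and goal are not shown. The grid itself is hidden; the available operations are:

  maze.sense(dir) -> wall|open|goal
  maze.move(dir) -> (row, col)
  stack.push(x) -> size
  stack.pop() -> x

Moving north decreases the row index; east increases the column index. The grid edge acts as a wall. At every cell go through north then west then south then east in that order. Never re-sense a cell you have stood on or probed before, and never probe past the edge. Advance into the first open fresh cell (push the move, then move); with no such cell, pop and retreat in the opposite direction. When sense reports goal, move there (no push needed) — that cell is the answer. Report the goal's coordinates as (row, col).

Act: maze.sense[dir='north']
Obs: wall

Act: maze.sense[dir='south']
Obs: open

Act: stack.push[x='south']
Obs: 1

Act: maze.move[dir='south']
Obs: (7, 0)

Act: maze.sense[dir='south']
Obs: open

Act: stack.push[x='south']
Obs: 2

Act: maze.move[dir='south']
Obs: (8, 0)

Act: maze.sense[dir='east']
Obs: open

Act: stack.push[x='east']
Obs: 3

Act: maze.move[dir='east']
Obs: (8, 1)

Act: maze.sense[dir='north']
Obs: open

Act: stack.push[x='north']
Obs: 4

Act: maze.move[dir='north']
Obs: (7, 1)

Act: maze.sense[dir='north']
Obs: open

Act: stack.push[x='north']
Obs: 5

Act: maze.move[dir='north']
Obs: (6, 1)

Act: maze.sense[dir='north']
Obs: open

Act: stack.push[x='north']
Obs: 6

Act: maze.move[dir='north']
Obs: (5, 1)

Act: maze.sense[dir='north']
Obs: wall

Act: maze.sense[dir='east']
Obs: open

Act: stack.push[x='east']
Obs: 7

Act: maze.move[dir='east']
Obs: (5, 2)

Act: maze.sense[dir='north']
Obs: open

Act: stack.push[x='north']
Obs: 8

Act: maze.move[dir='north']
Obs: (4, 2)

Act: maze.sense[dir='north']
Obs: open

Act: stack.push[x='north']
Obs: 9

Act: maze.move[dir='north']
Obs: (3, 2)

Act: maze.sense[dir='north']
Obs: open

Act: stack.push[x='north']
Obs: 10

Act: maze.move[dir='north']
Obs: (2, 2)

Act: maze.sense[dir='north']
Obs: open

Act: stack.push[x='north']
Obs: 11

Act: maze.move[dir='north']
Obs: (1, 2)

Act: maze.sense[dir='north']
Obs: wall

Act: maze.sense[dir='west']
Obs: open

Act: stack.push[x='west']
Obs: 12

Act: maze.move[dir='west']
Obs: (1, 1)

Act: maze.sense[dir='north']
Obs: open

Act: stack.push[x='north']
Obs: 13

Act: maze.move[dir='north']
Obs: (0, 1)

Act: maze.sense[dir='west']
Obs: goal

Act: maze.move[dir='west']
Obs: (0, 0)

Answer: (0, 0)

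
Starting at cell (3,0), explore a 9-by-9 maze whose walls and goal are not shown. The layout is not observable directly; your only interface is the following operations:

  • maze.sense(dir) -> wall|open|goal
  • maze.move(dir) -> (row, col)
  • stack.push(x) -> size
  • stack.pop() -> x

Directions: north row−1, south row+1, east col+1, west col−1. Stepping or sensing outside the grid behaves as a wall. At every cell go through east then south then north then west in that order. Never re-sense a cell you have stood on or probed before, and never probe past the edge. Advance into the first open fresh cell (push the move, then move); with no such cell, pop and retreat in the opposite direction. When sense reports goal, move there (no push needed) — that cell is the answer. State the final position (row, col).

~$ maze.sense dir='east'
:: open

~$ stack.push x='east'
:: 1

~$ maze.move dir='east'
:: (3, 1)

~$ maze.sense dir='east'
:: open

~$ stack.push x='east'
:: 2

~$ maze.move dir='east'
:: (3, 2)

~$ maze.sense dir='east'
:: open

~$ stack.push x='east'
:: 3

~$ maze.move dir='east'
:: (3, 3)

~$ maze.sense dir='east'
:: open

~$ stack.push x='east'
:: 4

~$ maze.move dir='east'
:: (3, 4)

~$ maze.sense dir='east'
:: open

~$ stack.push x='east'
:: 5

~$ maze.move dir='east'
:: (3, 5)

~$ maze.sense dir='east'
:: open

~$ stack.push x='east'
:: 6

~$ maze.move dir='east'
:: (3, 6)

~$ maze.sense dir='east'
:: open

~$ stack.push x='east'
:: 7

~$ maze.move dir='east'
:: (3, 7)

~$ maze.sense dir='east'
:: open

~$ stack.push x='east'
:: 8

~$ maze.move dir='east'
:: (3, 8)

~$ maze.sense dir='south'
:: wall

~$ maze.sense dir='north'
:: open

~$ stack.push x='north'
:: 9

~$ maze.move dir='north'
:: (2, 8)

~$ maze.sense dir='north'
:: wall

~$ maze.sense dir='west'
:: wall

~$ stack.pop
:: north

~$ maze.move dir='south'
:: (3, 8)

~$ stack.pop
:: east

~$ maze.move dir='west'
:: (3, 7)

~$ maze.sense dir='south'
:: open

~$ stack.push x='south'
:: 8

~$ maze.move dir='south'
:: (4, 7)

~$ maze.sense dir='south'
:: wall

~$ maze.sense dir='west'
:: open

~$ stack.push x='west'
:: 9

~$ maze.move dir='west'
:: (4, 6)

~$ maze.sense dir='south'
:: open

~$ stack.push x='south'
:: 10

~$ maze.move dir='south'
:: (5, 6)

~$ maze.sense dir='south'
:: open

~$ stack.push x='south'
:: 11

~$ maze.move dir='south'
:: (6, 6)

~$ maze.sense dir='east'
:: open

~$ stack.push x='east'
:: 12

~$ maze.move dir='east'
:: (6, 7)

~$ maze.sense dir='east'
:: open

~$ stack.push x='east'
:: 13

~$ maze.move dir='east'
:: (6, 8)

~$ maze.sense dir='south'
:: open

~$ stack.push x='south'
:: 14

~$ maze.move dir='south'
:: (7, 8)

~$ maze.sense dir='south'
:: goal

~$ maze.move dir='south'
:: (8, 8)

Answer: (8, 8)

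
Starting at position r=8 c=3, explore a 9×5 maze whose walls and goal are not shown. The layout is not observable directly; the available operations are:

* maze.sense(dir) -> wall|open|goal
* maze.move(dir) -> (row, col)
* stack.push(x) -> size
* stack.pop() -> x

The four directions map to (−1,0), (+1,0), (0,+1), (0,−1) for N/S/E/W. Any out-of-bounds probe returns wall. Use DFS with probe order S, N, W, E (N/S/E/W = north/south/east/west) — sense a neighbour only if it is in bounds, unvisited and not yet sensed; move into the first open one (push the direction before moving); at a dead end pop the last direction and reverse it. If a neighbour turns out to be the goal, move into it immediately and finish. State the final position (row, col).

$ maze.sense dir→north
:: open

$ stack.push x→north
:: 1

$ maze.move dir→north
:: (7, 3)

$ maze.sense dir→north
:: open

$ stack.push x→north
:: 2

$ maze.move dir→north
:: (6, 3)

$ maze.sense dir→north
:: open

$ stack.push x→north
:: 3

$ maze.move dir→north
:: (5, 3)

$ maze.sense dir→north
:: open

$ stack.push x→north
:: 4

$ maze.move dir→north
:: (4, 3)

$ maze.sense dir→north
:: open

$ stack.push x→north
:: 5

$ maze.move dir→north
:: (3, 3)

$ maze.sense dir→north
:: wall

$ maze.sense dir→west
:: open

$ stack.push x→west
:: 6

$ maze.move dir→west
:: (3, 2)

$ maze.sense dir→south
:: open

$ stack.push x→south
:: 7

$ maze.move dir→south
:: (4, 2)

$ maze.sense dir→south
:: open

$ stack.push x→south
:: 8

$ maze.move dir→south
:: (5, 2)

$ maze.sense dir→south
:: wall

$ maze.sense dir→west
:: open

$ stack.push x→west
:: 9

$ maze.move dir→west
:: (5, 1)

$ maze.sense dir→south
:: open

$ stack.push x→south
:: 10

$ maze.move dir→south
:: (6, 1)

$ maze.sense dir→south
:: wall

$ maze.sense dir→west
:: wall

$ stack.pop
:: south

$ maze.move dir→north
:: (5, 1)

$ maze.sense dir→north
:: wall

$ maze.sense dir→west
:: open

$ stack.push x→west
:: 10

$ maze.move dir→west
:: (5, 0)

$ maze.sense dir→north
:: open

$ stack.push x→north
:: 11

$ maze.move dir→north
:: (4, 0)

$ maze.sense dir→north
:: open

$ stack.push x→north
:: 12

$ maze.move dir→north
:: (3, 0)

$ maze.sense dir→north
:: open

$ stack.push x→north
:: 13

$ maze.move dir→north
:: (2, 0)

$ maze.sense dir→north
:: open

$ stack.push x→north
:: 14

$ maze.move dir→north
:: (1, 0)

$ maze.sense dir→north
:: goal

$ maze.move dir→north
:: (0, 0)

Answer: (0, 0)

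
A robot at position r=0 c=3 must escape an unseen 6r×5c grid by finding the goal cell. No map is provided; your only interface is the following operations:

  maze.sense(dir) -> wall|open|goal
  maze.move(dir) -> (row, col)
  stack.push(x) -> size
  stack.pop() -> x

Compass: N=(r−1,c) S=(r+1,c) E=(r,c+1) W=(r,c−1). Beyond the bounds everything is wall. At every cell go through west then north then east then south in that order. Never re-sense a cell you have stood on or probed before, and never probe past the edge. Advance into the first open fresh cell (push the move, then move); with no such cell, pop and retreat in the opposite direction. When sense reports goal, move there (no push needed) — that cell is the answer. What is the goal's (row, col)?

// sense(dir=west) ~> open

// push(x=west) ~> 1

// move(dir=west) ~> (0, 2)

// sense(dir=west) ~> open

// push(x=west) ~> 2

// move(dir=west) ~> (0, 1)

// sense(dir=west) ~> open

// push(x=west) ~> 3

// move(dir=west) ~> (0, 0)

// sense(dir=south) ~> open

// push(x=south) ~> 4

// move(dir=south) ~> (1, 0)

// sense(dir=east) ~> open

// push(x=east) ~> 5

// move(dir=east) ~> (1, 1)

// sense(dir=east) ~> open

// push(x=east) ~> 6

// move(dir=east) ~> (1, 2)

// sense(dir=east) ~> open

// push(x=east) ~> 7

// move(dir=east) ~> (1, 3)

// sense(dir=east) ~> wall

// sense(dir=south) ~> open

// push(x=south) ~> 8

// move(dir=south) ~> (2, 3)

// sense(dir=west) ~> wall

// sense(dir=east) ~> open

// push(x=east) ~> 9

// move(dir=east) ~> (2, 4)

// sense(dir=south) ~> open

// push(x=south) ~> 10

// move(dir=south) ~> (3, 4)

// sense(dir=west) ~> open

// push(x=west) ~> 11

// move(dir=west) ~> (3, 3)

// sense(dir=west) ~> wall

// sense(dir=south) ~> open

// push(x=south) ~> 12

// move(dir=south) ~> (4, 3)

// sense(dir=west) ~> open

// push(x=west) ~> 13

// move(dir=west) ~> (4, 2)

// sense(dir=west) ~> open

// push(x=west) ~> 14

// move(dir=west) ~> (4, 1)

// sense(dir=west) ~> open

// push(x=west) ~> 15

// move(dir=west) ~> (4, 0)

// sense(dir=north) ~> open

// push(x=north) ~> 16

// move(dir=north) ~> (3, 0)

// sense(dir=north) ~> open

// push(x=north) ~> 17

// move(dir=north) ~> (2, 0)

// sense(dir=east) ~> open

// push(x=east) ~> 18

// move(dir=east) ~> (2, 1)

// sense(dir=south) ~> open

// push(x=south) ~> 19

// move(dir=south) ~> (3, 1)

// pop() ~> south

// move(dir=north) ~> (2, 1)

// pop() ~> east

// move(dir=west) ~> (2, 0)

// pop() ~> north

// move(dir=south) ~> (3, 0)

// pop() ~> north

// move(dir=south) ~> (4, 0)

// sense(dir=south) ~> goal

// move(dir=south) ~> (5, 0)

Answer: (5, 0)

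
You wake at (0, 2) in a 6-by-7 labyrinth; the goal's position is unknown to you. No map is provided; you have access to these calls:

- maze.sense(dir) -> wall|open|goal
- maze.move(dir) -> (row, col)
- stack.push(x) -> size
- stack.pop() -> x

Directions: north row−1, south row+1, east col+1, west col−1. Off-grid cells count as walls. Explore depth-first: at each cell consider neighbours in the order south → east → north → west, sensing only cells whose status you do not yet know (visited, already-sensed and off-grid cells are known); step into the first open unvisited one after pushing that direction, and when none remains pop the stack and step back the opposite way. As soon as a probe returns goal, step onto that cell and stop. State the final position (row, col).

→ sense(dir=south)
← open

→ push(x=south)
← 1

→ move(dir=south)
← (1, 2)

→ sense(dir=south)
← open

→ push(x=south)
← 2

→ move(dir=south)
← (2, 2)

→ sense(dir=south)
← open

→ push(x=south)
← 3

→ move(dir=south)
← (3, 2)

→ sense(dir=south)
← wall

→ sense(dir=east)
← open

→ push(x=east)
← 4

→ move(dir=east)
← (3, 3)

→ sense(dir=south)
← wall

→ sense(dir=east)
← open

→ push(x=east)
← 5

→ move(dir=east)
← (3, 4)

→ sense(dir=south)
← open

→ push(x=south)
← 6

→ move(dir=south)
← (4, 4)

→ sense(dir=south)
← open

→ push(x=south)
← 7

→ move(dir=south)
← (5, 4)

→ sense(dir=east)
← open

→ push(x=east)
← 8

→ move(dir=east)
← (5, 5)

→ sense(dir=east)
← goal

→ move(dir=east)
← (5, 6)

Answer: (5, 6)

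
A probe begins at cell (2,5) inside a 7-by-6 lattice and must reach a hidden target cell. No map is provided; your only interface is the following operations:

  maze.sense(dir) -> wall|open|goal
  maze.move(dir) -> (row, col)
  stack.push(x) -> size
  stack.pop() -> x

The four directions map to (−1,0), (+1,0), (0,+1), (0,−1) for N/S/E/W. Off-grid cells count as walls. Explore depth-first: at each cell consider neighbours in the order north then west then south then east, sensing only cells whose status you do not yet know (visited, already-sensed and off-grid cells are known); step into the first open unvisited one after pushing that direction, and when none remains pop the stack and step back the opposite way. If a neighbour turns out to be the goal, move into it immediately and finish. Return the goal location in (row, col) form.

// maze.sense(north) ~> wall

// maze.sense(west) ~> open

// stack.push(west) ~> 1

// maze.move(west) ~> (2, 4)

// maze.sense(north) ~> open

// stack.push(north) ~> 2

// maze.move(north) ~> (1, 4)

// maze.sense(north) ~> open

// stack.push(north) ~> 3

// maze.move(north) ~> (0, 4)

// maze.sense(west) ~> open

// stack.push(west) ~> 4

// maze.move(west) ~> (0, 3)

// maze.sense(west) ~> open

// stack.push(west) ~> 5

// maze.move(west) ~> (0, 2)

// maze.sense(west) ~> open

// stack.push(west) ~> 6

// maze.move(west) ~> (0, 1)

// maze.sense(west) ~> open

// stack.push(west) ~> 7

// maze.move(west) ~> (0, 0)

// maze.sense(south) ~> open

// stack.push(south) ~> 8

// maze.move(south) ~> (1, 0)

// maze.sense(south) ~> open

// stack.push(south) ~> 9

// maze.move(south) ~> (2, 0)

// maze.sense(south) ~> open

// stack.push(south) ~> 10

// maze.move(south) ~> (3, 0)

// maze.sense(south) ~> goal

// maze.move(south) ~> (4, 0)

Answer: (4, 0)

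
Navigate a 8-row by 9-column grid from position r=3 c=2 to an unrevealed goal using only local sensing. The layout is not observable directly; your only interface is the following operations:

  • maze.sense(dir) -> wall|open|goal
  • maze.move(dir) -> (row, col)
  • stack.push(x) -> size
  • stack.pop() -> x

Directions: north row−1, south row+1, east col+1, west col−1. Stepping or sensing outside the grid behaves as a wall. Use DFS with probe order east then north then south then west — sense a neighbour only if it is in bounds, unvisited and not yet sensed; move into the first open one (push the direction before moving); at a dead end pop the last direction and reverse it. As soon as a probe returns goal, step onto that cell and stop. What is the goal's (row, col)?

> sense dir→east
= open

> push x→east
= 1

> move dir→east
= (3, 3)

> sense dir→east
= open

> push x→east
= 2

> move dir→east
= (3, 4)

> sense dir→east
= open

> push x→east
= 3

> move dir→east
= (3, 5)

> sense dir→east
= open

> push x→east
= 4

> move dir→east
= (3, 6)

> sense dir→east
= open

> push x→east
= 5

> move dir→east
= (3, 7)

> sense dir→east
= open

> push x→east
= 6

> move dir→east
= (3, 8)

> sense dir→north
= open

> push x→north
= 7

> move dir→north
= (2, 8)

> sense dir→north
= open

> push x→north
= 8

> move dir→north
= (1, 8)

> sense dir→north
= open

> push x→north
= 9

> move dir→north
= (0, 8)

> sense dir→west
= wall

> pop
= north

> move dir→south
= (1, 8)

> sense dir→west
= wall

> pop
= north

> move dir→south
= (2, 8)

> sense dir→west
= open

> push x→west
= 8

> move dir→west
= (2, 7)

> sense dir→west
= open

> push x→west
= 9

> move dir→west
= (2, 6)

> sense dir→north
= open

> push x→north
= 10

> move dir→north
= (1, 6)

> sense dir→north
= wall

> sense dir→west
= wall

> pop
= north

> move dir→south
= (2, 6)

> sense dir→west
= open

> push x→west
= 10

> move dir→west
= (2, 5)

> sense dir→west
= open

> push x→west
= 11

> move dir→west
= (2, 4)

> sense dir→north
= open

> push x→north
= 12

> move dir→north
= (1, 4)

> sense dir→north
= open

> push x→north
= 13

> move dir→north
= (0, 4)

> sense dir→east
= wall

> sense dir→west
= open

> push x→west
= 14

> move dir→west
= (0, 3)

> sense dir→south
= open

> push x→south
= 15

> move dir→south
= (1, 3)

> sense dir→south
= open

> push x→south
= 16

> move dir→south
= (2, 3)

> sense dir→west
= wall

> pop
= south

> move dir→north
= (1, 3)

> sense dir→west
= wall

> pop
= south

> move dir→north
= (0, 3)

> sense dir→west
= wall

> pop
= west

> move dir→east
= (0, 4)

> pop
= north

> move dir→south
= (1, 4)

> pop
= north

> move dir→south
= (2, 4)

> pop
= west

> move dir→east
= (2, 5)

> pop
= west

> move dir→east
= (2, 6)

> pop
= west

> move dir→east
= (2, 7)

> pop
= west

> move dir→east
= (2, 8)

> pop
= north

> move dir→south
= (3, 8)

> sense dir→south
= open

> push x→south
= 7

> move dir→south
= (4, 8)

> sense dir→south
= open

> push x→south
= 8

> move dir→south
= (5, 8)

> sense dir→south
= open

> push x→south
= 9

> move dir→south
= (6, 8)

> sense dir→south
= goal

> move dir→south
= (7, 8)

Answer: (7, 8)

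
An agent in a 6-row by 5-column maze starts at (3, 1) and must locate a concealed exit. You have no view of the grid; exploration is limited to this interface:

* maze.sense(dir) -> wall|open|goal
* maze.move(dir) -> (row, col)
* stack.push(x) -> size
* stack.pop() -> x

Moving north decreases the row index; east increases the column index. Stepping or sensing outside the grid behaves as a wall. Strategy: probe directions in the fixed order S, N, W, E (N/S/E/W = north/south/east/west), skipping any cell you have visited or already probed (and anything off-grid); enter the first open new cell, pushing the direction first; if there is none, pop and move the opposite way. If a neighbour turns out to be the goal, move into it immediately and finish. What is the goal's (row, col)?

I try sense using dir=south, and see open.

Now I run push using x=south, which returns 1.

I run move using dir=south, → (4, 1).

Using sense using dir=south, which returns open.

Now I run push using x=south, yielding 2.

I try move using dir=south, and observe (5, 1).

I try sense using dir=west, giving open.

Now I run push using x=west, : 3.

I use move using dir=west, and see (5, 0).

Now I run sense using dir=north, and observe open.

I use push using x=north, and see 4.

Invoking move using dir=north, yielding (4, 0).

I call sense using dir=north, which returns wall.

I run pop(), : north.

Invoking move using dir=south, yielding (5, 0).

Then pop, which returns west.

Invoking move using dir=east, → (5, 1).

Invoking sense using dir=east, yielding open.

I try push using x=east, → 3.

I try move using dir=east, and see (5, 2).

Now I run sense using dir=north, and observe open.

Now I run push using x=north, and see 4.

Invoking move using dir=north, → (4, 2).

Calling sense using dir=north, and get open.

Calling push using x=north, which returns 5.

Then move using dir=north, and see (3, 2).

Now I run sense using dir=north, : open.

Then push using x=north, giving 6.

I run move using dir=north, giving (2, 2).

I use sense using dir=north, giving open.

I run push using x=north, giving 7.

I try move using dir=north, and observe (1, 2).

I invoke sense using dir=north, yielding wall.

Invoking sense using dir=west, and observe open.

I try push using x=west, → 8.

Then move using dir=west, : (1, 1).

Now I run sense using dir=south, and see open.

Calling push using x=south, and get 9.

I try move using dir=south, which returns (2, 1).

I invoke sense using dir=west, → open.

I call push using x=west, which returns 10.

Now I run move using dir=west, yielding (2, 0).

Next I call sense using dir=north, — result: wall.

I invoke pop(), — result: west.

Invoking move using dir=east, — result: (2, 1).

Invoking pop(), : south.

I try move using dir=north, and get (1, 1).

I call sense using dir=north, yielding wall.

Then pop, yielding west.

Invoking move using dir=east, which returns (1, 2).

I call sense using dir=east, : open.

Invoking push using x=east, giving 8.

I invoke move using dir=east, and observe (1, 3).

I try sense using dir=south, : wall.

Now I run sense using dir=north, and observe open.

I use push using x=north, giving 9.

Invoking move using dir=north, and get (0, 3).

Calling sense using dir=east, and observe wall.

Using pop(), giving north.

Calling move using dir=south, yielding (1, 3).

Using sense using dir=east, — result: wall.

I invoke pop, and get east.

I call move using dir=west, and get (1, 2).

I invoke pop, and see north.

Next I call move using dir=south, and get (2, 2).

I try pop(), : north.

Calling move using dir=south, and get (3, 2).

I invoke sense using dir=east, giving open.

Now I run push using x=east, and see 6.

Next I call move using dir=east, → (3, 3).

Next I call sense using dir=south, and get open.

I try push using x=south, and observe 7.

Invoking move using dir=south, — result: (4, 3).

Invoking sense using dir=south, — result: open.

Using push using x=south, which returns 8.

Now I run move using dir=south, and observe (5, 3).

I call sense using dir=east, and see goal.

I invoke move using dir=east, and get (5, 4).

Answer: (5, 4)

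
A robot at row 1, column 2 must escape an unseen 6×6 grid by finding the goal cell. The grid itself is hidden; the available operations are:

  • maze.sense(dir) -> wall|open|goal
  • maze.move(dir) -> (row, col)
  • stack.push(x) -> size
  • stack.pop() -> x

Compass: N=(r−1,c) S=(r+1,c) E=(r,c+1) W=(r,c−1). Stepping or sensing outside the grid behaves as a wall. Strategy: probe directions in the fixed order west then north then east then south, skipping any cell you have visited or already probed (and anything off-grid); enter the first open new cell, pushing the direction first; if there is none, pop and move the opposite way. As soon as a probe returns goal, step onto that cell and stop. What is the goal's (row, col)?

CALL sense[dir=west]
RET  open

CALL push[x=west]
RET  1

CALL move[dir=west]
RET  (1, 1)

CALL sense[dir=west]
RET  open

CALL push[x=west]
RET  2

CALL move[dir=west]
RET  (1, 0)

CALL sense[dir=north]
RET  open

CALL push[x=north]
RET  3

CALL move[dir=north]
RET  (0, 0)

CALL sense[dir=east]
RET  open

CALL push[x=east]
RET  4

CALL move[dir=east]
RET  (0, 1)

CALL sense[dir=east]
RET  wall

CALL pop[]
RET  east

CALL move[dir=west]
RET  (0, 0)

CALL pop[]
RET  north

CALL move[dir=south]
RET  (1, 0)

CALL sense[dir=south]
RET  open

CALL push[x=south]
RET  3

CALL move[dir=south]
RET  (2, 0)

CALL sense[dir=east]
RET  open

CALL push[x=east]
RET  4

CALL move[dir=east]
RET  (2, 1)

CALL sense[dir=east]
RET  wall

CALL sense[dir=south]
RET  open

CALL push[x=south]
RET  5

CALL move[dir=south]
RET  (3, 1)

CALL sense[dir=west]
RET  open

CALL push[x=west]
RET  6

CALL move[dir=west]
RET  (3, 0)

CALL sense[dir=south]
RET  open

CALL push[x=south]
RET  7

CALL move[dir=south]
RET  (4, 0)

CALL sense[dir=east]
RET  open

CALL push[x=east]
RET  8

CALL move[dir=east]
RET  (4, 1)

CALL sense[dir=east]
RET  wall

CALL sense[dir=south]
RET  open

CALL push[x=south]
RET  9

CALL move[dir=south]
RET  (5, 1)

CALL sense[dir=west]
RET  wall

CALL sense[dir=east]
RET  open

CALL push[x=east]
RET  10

CALL move[dir=east]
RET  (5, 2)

CALL sense[dir=east]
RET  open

CALL push[x=east]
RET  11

CALL move[dir=east]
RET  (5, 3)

CALL sense[dir=north]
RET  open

CALL push[x=north]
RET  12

CALL move[dir=north]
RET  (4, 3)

CALL sense[dir=north]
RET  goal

CALL move[dir=north]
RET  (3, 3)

Answer: (3, 3)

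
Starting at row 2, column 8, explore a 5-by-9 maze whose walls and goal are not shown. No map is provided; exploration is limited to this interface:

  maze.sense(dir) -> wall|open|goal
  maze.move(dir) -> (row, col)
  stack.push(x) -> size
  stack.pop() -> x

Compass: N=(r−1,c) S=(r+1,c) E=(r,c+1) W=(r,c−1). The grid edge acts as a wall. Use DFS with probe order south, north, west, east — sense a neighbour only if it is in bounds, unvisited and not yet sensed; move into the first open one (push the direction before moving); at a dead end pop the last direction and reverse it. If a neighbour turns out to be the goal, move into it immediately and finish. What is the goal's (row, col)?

→ maze.sense(dir=south)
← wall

→ maze.sense(dir=north)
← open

→ stack.push(x=north)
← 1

→ maze.move(dir=north)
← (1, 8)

→ maze.sense(dir=north)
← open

→ stack.push(x=north)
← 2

→ maze.move(dir=north)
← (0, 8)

→ maze.sense(dir=west)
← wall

→ stack.pop()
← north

→ maze.move(dir=south)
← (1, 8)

→ maze.sense(dir=west)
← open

→ stack.push(x=west)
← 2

→ maze.move(dir=west)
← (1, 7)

→ maze.sense(dir=south)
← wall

→ maze.sense(dir=west)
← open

→ stack.push(x=west)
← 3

→ maze.move(dir=west)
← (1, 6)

→ maze.sense(dir=south)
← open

→ stack.push(x=south)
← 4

→ maze.move(dir=south)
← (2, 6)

→ maze.sense(dir=south)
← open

→ stack.push(x=south)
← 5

→ maze.move(dir=south)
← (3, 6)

→ maze.sense(dir=south)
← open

→ stack.push(x=south)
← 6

→ maze.move(dir=south)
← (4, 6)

→ maze.sense(dir=west)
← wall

→ maze.sense(dir=east)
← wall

→ stack.pop()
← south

→ maze.move(dir=north)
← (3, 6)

→ maze.sense(dir=west)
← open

→ stack.push(x=west)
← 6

→ maze.move(dir=west)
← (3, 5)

→ maze.sense(dir=north)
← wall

→ maze.sense(dir=west)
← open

→ stack.push(x=west)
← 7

→ maze.move(dir=west)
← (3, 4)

→ maze.sense(dir=south)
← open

→ stack.push(x=south)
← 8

→ maze.move(dir=south)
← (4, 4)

→ maze.sense(dir=west)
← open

→ stack.push(x=west)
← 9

→ maze.move(dir=west)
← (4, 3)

→ maze.sense(dir=north)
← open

→ stack.push(x=north)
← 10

→ maze.move(dir=north)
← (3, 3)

→ maze.sense(dir=north)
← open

→ stack.push(x=north)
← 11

→ maze.move(dir=north)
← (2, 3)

→ maze.sense(dir=north)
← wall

→ maze.sense(dir=west)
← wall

→ maze.sense(dir=east)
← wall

→ stack.pop()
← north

→ maze.move(dir=south)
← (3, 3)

→ maze.sense(dir=west)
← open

→ stack.push(x=west)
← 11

→ maze.move(dir=west)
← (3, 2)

→ maze.sense(dir=south)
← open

→ stack.push(x=south)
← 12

→ maze.move(dir=south)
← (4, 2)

→ maze.sense(dir=west)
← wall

→ stack.pop()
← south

→ maze.move(dir=north)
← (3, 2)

→ maze.sense(dir=west)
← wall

→ stack.pop()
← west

→ maze.move(dir=east)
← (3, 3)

→ stack.pop()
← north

→ maze.move(dir=south)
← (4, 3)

→ stack.pop()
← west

→ maze.move(dir=east)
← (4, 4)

→ stack.pop()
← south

→ maze.move(dir=north)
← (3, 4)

→ stack.pop()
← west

→ maze.move(dir=east)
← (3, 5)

→ stack.pop()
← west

→ maze.move(dir=east)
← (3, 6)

→ maze.sense(dir=east)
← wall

→ stack.pop()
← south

→ maze.move(dir=north)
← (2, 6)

→ stack.pop()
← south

→ maze.move(dir=north)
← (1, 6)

→ maze.sense(dir=north)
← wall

→ maze.sense(dir=west)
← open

→ stack.push(x=west)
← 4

→ maze.move(dir=west)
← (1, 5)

→ maze.sense(dir=north)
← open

→ stack.push(x=north)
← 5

→ maze.move(dir=north)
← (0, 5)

→ maze.sense(dir=west)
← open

→ stack.push(x=west)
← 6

→ maze.move(dir=west)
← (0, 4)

→ maze.sense(dir=south)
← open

→ stack.push(x=south)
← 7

→ maze.move(dir=south)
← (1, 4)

→ stack.pop()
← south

→ maze.move(dir=north)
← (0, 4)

→ maze.sense(dir=west)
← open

→ stack.push(x=west)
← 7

→ maze.move(dir=west)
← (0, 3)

→ maze.sense(dir=west)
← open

→ stack.push(x=west)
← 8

→ maze.move(dir=west)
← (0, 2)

→ maze.sense(dir=south)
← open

→ stack.push(x=south)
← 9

→ maze.move(dir=south)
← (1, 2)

→ maze.sense(dir=west)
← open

→ stack.push(x=west)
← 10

→ maze.move(dir=west)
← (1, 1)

→ maze.sense(dir=south)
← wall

→ maze.sense(dir=north)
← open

→ stack.push(x=north)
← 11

→ maze.move(dir=north)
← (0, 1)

→ maze.sense(dir=west)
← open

→ stack.push(x=west)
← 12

→ maze.move(dir=west)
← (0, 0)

→ maze.sense(dir=south)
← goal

→ maze.move(dir=south)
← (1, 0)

Answer: (1, 0)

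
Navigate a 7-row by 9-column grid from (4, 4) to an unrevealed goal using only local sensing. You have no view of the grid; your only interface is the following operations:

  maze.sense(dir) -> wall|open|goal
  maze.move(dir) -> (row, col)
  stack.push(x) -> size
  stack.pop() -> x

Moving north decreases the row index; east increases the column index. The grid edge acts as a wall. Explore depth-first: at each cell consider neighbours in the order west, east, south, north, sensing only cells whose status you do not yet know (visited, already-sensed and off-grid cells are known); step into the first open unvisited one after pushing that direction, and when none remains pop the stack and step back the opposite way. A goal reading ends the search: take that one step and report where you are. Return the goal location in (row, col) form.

==> maze.sense(dir→west)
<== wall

==> maze.sense(dir→east)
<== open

==> stack.push(x→east)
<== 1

==> maze.move(dir→east)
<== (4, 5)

==> maze.sense(dir→east)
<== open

==> stack.push(x→east)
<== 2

==> maze.move(dir→east)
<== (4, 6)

==> maze.sense(dir→east)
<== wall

==> maze.sense(dir→south)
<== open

==> stack.push(x→south)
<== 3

==> maze.move(dir→south)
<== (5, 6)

==> maze.sense(dir→west)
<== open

==> stack.push(x→west)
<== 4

==> maze.move(dir→west)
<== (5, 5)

==> maze.sense(dir→west)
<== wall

==> maze.sense(dir→south)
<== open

==> stack.push(x→south)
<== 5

==> maze.move(dir→south)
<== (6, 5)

==> maze.sense(dir→west)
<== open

==> stack.push(x→west)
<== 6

==> maze.move(dir→west)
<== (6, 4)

==> maze.sense(dir→west)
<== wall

==> stack.pop()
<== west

==> maze.move(dir→east)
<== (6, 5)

==> maze.sense(dir→east)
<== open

==> stack.push(x→east)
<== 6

==> maze.move(dir→east)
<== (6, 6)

==> maze.sense(dir→east)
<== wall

==> stack.pop()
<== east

==> maze.move(dir→west)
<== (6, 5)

==> stack.pop()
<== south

==> maze.move(dir→north)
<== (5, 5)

==> stack.pop()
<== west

==> maze.move(dir→east)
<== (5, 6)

==> maze.sense(dir→east)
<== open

==> stack.push(x→east)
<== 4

==> maze.move(dir→east)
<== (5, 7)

==> maze.sense(dir→east)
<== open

==> stack.push(x→east)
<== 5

==> maze.move(dir→east)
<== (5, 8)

==> maze.sense(dir→south)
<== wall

==> maze.sense(dir→north)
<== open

==> stack.push(x→north)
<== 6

==> maze.move(dir→north)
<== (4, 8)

==> maze.sense(dir→north)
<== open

==> stack.push(x→north)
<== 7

==> maze.move(dir→north)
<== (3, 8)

==> maze.sense(dir→west)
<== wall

==> maze.sense(dir→north)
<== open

==> stack.push(x→north)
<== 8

==> maze.move(dir→north)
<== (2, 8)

==> maze.sense(dir→west)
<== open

==> stack.push(x→west)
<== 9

==> maze.move(dir→west)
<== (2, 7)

==> maze.sense(dir→west)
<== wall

==> maze.sense(dir→north)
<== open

==> stack.push(x→north)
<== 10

==> maze.move(dir→north)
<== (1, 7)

==> maze.sense(dir→west)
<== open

==> stack.push(x→west)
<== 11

==> maze.move(dir→west)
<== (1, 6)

==> maze.sense(dir→west)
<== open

==> stack.push(x→west)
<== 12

==> maze.move(dir→west)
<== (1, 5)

==> maze.sense(dir→west)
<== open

==> stack.push(x→west)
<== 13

==> maze.move(dir→west)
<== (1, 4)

==> maze.sense(dir→west)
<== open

==> stack.push(x→west)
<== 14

==> maze.move(dir→west)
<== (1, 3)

==> maze.sense(dir→west)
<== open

==> stack.push(x→west)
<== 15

==> maze.move(dir→west)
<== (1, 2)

==> maze.sense(dir→west)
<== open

==> stack.push(x→west)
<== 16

==> maze.move(dir→west)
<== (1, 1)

==> maze.sense(dir→west)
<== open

==> stack.push(x→west)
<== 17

==> maze.move(dir→west)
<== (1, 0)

==> maze.sense(dir→south)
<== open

==> stack.push(x→south)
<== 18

==> maze.move(dir→south)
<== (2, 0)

==> maze.sense(dir→east)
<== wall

==> maze.sense(dir→south)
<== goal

==> maze.move(dir→south)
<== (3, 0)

Answer: (3, 0)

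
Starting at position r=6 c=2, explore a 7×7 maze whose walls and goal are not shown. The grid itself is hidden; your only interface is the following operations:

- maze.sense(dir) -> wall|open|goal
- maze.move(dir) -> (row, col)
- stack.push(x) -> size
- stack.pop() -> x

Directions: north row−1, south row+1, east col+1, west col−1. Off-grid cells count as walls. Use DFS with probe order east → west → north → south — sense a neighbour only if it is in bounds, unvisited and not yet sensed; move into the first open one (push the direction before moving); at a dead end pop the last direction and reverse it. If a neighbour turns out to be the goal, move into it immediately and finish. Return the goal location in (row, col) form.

I use maze.sense(east), yielding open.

Calling stack.push(east), yielding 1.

I call maze.move(east), → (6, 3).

Using maze.sense(east), giving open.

Invoking stack.push(east), : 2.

Using maze.move(east), and see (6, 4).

I run maze.sense(east), and observe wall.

I invoke maze.sense(north), : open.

Invoking stack.push(north), and observe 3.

Now I run maze.move(north), and see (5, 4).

Then maze.sense(east), → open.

Invoking stack.push(east), — result: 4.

Calling maze.move(east), — result: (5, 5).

Invoking maze.sense(east), — result: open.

I run stack.push(east), → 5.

Calling maze.move(east), → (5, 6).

Next I call maze.sense(north), — result: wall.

Now I run maze.sense(south), — result: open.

Next I call stack.push(south), and see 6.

I invoke maze.move(south), and see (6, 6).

I call stack.pop, and observe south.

I call maze.move(north), → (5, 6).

Next I call stack.pop, — result: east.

Now I run maze.move(west), : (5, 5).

Invoking maze.sense(north), which returns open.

Invoking stack.push(north), — result: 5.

I run maze.move(north), and get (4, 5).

Invoking maze.sense(west), and get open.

Invoking stack.push(west), and observe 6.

I try maze.move(west), : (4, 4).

I use maze.sense(west), and get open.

I run stack.push(west), which returns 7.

I try maze.move(west), and get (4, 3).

Then maze.sense(west), and see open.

Next I call stack.push(west), giving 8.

Then maze.move(west), which returns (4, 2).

Next I call maze.sense(west), → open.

Invoking stack.push(west), — result: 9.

Calling maze.move(west), yielding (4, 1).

Next I call maze.sense(west), → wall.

I use maze.sense(north), → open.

Calling stack.push(north), which returns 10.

Using maze.move(north), yielding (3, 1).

Calling maze.sense(east), which returns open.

I try stack.push(east), which returns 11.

I invoke maze.move(east), and get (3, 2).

Now I run maze.sense(east), giving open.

I call stack.push(east), yielding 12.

Invoking maze.move(east), yielding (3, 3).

I run maze.sense(east), giving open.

I call stack.push(east), and get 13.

Using maze.move(east), and observe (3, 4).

Calling maze.sense(east), giving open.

I run stack.push(east), yielding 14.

I run maze.move(east), and observe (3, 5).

Now I run maze.sense(east), : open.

I use stack.push(east), and get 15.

Then maze.move(east), and see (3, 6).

Then maze.sense(north), giving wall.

I try stack.pop(), and see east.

Now I run maze.move(west), which returns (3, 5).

I run maze.sense(north), → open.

I run stack.push(north), : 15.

Using maze.move(north), and observe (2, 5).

Now I run maze.sense(west), and observe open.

I invoke stack.push(west), and see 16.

Using maze.move(west), : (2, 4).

Next I call maze.sense(west), which returns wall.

Calling maze.sense(north), and observe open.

I use stack.push(north), → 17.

Now I run maze.move(north), giving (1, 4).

I run maze.sense(east), yielding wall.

Now I run maze.sense(west), and see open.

Invoking stack.push(west), yielding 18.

Invoking maze.move(west), — result: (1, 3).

Now I run maze.sense(west), — result: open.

Invoking stack.push(west), — result: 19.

I call maze.move(west), : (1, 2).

I try maze.sense(west), giving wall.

Then maze.sense(north), → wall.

I use maze.sense(south), which returns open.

I use stack.push(south), — result: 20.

I try maze.move(south), and get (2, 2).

Then maze.sense(west), giving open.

Invoking stack.push(west), which returns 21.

I try maze.move(west), giving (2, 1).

I call maze.sense(west), and get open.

Now I run stack.push(west), giving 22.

Then maze.move(west), — result: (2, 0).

Now I run maze.sense(north), giving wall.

I invoke maze.sense(south), : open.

Calling stack.push(south), — result: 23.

Then maze.move(south), : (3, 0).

Invoking stack.pop(), and get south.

I call maze.move(north), which returns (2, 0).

I use stack.pop(), : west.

Now I run maze.move(east), — result: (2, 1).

I run stack.pop, which returns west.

I try maze.move(east), yielding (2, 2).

I use stack.pop(), : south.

I run maze.move(north), and observe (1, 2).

I invoke stack.pop(), which returns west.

Then maze.move(east), yielding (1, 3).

I try maze.sense(north), and observe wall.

Using stack.pop, — result: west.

I use maze.move(east), giving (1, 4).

Now I run maze.sense(north), : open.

Then stack.push(north), and observe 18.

Now I run maze.move(north), which returns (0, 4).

Then maze.sense(east), : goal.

Next I call maze.move(east), giving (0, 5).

Answer: (0, 5)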